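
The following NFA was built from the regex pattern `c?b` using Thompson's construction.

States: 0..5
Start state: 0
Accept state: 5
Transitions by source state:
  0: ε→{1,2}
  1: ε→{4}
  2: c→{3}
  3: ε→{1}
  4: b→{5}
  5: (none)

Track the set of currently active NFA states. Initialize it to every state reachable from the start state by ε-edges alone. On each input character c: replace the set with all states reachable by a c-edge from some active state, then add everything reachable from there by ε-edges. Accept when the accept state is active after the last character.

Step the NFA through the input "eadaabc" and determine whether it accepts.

Answer: REJECT

Derivation:
initial (ε-close {0}): {0,1,2,4}
'e' @ 1: {}  — dead — no transitions
rest 'adaabc' ignored (set empty)
after full input: {}  (accept=5 not in)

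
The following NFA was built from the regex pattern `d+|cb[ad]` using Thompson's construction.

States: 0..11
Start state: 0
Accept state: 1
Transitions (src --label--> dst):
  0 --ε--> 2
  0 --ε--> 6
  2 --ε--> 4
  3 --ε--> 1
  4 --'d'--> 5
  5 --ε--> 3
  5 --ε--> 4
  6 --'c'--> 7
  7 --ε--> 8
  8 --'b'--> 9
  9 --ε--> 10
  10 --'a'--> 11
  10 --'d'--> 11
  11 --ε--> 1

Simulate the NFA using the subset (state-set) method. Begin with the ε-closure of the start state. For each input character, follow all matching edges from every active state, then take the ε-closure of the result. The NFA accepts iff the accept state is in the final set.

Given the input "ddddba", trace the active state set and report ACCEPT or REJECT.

S₀ = ε-closure({0}) = {0,2,4,6}
'd' @ 1: {1,3,4,5}  [accepting]
'd' @ 2: {1,3,4,5}  [accepting]
'd' @ 3: {1,3,4,5}  [accepting]
'd' @ 4: {1,3,4,5}  [accepting]
'b' @ 5: {}  — state set empty
rest 'a' ignored (set empty)
end set {} — state 1 not in

Answer: REJECT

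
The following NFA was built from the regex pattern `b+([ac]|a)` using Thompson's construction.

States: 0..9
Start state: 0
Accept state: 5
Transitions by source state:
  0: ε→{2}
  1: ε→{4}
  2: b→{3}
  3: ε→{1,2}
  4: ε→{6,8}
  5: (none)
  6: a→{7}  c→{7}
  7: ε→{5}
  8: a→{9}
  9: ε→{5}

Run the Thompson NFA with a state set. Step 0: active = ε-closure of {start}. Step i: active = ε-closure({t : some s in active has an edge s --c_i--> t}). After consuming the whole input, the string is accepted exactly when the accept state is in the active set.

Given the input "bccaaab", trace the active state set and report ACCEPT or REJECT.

start: ε-closure({0}) = {0,2}
'b' @ 1: {1,2,3,4,6,8}
'c' @ 2: {5,7}  (accept∈set)
'c' @ 3: {}  — state set empty
rest 'aaab' ignored (set empty)
final: {}; accept 5 not in set

Answer: REJECT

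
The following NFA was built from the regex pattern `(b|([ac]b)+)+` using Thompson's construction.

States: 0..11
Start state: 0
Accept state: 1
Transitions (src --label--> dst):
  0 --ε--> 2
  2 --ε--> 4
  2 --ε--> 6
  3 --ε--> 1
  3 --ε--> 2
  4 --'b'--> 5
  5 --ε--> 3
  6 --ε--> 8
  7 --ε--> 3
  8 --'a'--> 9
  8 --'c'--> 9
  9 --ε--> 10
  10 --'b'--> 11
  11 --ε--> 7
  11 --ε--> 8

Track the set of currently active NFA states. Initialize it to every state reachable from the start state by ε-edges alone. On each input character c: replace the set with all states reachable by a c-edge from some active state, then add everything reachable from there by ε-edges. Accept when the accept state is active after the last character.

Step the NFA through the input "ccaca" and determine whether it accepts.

Answer: REJECT

Trace:
start: ε-closure({0}) = {0,2,4,6,8}
'c' @ 1: {9,10}
'c' @ 2: {}  — no active states
rest 'aca' ignored (set empty)
end set {} — state 1 not in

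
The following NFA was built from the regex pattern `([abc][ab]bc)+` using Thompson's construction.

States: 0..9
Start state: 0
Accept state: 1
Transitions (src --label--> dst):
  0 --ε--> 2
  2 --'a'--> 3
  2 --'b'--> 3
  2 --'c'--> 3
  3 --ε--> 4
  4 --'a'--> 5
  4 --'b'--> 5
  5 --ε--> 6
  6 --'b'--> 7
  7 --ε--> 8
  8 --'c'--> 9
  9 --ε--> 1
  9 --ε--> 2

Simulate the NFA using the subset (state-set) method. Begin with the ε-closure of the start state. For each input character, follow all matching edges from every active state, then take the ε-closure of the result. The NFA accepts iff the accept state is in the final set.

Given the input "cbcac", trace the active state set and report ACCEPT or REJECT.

Answer: REJECT

Trace:
initial (ε-close {0}): {0,2}
'c' @ 1: {3,4}
'b' @ 2: {5,6}
'c' @ 3: {}  — dead — no transitions
rest 'ac' ignored (set empty)
final: {}; accept 1 not in set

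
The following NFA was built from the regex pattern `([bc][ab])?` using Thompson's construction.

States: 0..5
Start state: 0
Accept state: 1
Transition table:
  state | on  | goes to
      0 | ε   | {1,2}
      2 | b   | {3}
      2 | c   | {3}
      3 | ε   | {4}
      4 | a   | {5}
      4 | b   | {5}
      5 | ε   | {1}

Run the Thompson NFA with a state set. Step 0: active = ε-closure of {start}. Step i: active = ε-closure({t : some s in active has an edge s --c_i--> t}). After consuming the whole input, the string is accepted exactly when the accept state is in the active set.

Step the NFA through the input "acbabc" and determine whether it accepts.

S₀ = ε-closure({0}) = {0,1,2}
'a' @ 1: {}  — no active states
rest 'cbabc' ignored (set empty)
final: {}; accept 1 not in set

Answer: REJECT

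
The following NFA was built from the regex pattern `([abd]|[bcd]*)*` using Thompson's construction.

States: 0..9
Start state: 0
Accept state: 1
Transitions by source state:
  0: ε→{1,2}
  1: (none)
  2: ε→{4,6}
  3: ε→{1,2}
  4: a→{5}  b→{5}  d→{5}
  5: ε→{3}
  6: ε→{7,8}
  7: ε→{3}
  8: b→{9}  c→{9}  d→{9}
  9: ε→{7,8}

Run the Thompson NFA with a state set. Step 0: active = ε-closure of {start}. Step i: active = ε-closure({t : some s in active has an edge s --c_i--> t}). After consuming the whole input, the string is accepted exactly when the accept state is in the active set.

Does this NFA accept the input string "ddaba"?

Answer: ACCEPT

Derivation:
initial (ε-close {0}): {0,1,2,3,4,6,7,8}
'd' @ 1: {1,2,3,4,5,6,7,8,9}  (accept∈set)
'd' @ 2: {1,2,3,4,5,6,7,8,9}  (accept∈set)
'a' @ 3: {1,2,3,4,5,6,7,8}  (accept∈set)
'b' @ 4: {1,2,3,4,5,6,7,8,9}  (accept∈set)
'a' @ 5: {1,2,3,4,5,6,7,8}  (accept∈set)
end set {1,2,3,4,5,6,7,8} — state 1 in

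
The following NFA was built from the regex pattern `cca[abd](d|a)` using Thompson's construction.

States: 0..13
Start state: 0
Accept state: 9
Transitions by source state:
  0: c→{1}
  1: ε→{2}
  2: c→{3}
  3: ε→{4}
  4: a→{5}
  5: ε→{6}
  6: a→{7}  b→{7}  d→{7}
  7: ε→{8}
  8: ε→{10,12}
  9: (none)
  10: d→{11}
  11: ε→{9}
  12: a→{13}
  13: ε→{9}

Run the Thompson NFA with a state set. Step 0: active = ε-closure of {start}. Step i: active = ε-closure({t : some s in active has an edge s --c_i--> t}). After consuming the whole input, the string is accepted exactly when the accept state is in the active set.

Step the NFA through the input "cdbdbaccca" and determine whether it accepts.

S₀ = ε-closure({0}) = {0}
'c' @ 1: {1,2}
'd' @ 2: {}  — no active states
rest 'bdbaccca' ignored (set empty)
final: {}; accept 9 not in set

Answer: REJECT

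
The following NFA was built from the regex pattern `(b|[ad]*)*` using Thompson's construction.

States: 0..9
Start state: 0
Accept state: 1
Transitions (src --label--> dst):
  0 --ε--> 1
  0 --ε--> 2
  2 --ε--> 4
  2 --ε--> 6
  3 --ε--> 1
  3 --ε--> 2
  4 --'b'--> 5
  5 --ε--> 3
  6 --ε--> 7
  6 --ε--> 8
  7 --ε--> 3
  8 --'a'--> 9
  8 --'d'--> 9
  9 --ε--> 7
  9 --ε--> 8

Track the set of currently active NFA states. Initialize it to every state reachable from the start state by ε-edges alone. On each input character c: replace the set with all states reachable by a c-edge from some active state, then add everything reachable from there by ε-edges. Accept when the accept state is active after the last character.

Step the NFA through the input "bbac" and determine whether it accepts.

Answer: REJECT

Derivation:
start: ε-closure({0}) = {0,1,2,3,4,6,7,8}
'b' @ 1: {1,2,3,4,5,6,7,8}  [accepting]
'b' @ 2: {1,2,3,4,5,6,7,8}  [accepting]
'a' @ 3: {1,2,3,4,6,7,8,9}  [accepting]
'c' @ 4: {}  — no active states
final: {}; accept 1 not in set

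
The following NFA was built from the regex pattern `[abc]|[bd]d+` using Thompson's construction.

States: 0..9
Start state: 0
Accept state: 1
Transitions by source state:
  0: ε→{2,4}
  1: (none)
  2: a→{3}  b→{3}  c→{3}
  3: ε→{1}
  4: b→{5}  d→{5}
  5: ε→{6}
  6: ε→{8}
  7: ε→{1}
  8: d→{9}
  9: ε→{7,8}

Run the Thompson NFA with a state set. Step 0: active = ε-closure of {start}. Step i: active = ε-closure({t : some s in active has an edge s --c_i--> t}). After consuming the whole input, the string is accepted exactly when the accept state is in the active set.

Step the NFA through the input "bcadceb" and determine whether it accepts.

S₀ = ε-closure({0}) = {0,2,4}
'b' @ 1: {1,3,5,6,8}  [accepting]
'c' @ 2: {}  — state set empty
rest 'adceb' ignored (set empty)
final: {}; accept 1 not in set

Answer: REJECT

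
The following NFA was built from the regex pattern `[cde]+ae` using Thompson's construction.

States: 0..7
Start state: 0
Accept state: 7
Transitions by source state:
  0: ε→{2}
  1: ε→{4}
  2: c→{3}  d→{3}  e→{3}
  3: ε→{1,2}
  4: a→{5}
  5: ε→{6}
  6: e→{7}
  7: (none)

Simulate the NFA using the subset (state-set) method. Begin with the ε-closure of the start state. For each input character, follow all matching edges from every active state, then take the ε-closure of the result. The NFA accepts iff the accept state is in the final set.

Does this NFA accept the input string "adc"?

initial (ε-close {0}): {0,2}
'a' @ 1: {}  — dead — no transitions
rest 'dc' ignored (set empty)
end set {} — state 7 not in

Answer: REJECT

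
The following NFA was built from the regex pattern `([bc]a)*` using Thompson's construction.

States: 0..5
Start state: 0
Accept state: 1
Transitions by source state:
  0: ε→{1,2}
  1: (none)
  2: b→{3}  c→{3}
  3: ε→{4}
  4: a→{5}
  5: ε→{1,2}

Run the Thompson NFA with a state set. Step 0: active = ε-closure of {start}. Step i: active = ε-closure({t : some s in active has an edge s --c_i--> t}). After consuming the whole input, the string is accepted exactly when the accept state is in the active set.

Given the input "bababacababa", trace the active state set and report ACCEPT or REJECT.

initial (ε-close {0}): {0,1,2}
'b' @ 1: {3,4}
'a' @ 2: {1,2,5}  (accept∈set)
'b' @ 3: {3,4}
'a' @ 4: {1,2,5}  (accept∈set)
'b' @ 5: {3,4}
'a' @ 6: {1,2,5}  (accept∈set)
'c' @ 7: {3,4}
'a' @ 8: {1,2,5}  (accept∈set)
'b' @ 9: {3,4}
'a' @ 10: {1,2,5}  (accept∈set)
'b' @ 11: {3,4}
'a' @ 12: {1,2,5}  (accept∈set)
after full input: {1,2,5}  (accept=1 in)

Answer: ACCEPT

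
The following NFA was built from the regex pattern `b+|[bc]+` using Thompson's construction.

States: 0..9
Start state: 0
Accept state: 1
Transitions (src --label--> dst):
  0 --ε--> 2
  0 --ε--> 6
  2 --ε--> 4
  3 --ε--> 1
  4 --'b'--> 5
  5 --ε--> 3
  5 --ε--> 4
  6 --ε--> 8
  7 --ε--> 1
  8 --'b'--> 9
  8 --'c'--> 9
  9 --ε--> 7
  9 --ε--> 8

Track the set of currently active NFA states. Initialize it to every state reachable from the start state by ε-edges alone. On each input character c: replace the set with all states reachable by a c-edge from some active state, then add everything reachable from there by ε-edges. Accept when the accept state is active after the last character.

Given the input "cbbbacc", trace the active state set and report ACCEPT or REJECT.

Answer: REJECT

Steps:
S₀ = ε-closure({0}) = {0,2,4,6,8}
'c' @ 1: {1,7,8,9}  [accepting]
'b' @ 2: {1,7,8,9}  [accepting]
'b' @ 3: {1,7,8,9}  [accepting]
'b' @ 4: {1,7,8,9}  [accepting]
'a' @ 5: {}  — state set empty
rest 'cc' ignored (set empty)
after full input: {}  (accept=1 not in)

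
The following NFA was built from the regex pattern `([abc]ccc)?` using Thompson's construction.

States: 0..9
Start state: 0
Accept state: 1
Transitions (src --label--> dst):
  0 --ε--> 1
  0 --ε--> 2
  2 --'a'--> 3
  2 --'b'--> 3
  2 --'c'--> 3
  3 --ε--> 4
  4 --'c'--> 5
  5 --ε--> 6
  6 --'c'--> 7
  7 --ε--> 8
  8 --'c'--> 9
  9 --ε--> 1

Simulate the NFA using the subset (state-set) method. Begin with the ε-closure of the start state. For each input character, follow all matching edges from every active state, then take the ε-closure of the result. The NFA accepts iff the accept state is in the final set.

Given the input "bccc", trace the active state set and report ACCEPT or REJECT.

Answer: ACCEPT

Derivation:
S₀ = ε-closure({0}) = {0,1,2}
'b' @ 1: {3,4}
'c' @ 2: {5,6}
'c' @ 3: {7,8}
'c' @ 4: {1,9}  (accept∈set)
after full input: {1,9}  (accept=1 in)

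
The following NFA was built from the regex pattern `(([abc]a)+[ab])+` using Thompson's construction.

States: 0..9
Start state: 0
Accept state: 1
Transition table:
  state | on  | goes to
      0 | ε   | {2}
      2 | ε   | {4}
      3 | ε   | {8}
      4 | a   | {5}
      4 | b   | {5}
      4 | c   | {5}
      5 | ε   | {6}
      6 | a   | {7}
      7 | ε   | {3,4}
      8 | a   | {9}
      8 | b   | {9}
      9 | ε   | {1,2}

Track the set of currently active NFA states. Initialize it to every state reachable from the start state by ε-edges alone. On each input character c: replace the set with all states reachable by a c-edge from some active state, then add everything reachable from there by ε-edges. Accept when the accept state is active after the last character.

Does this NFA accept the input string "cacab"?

S₀ = ε-closure({0}) = {0,2,4}
'c' @ 1: {5,6}
'a' @ 2: {3,4,7,8}
'c' @ 3: {5,6}
'a' @ 4: {3,4,7,8}
'b' @ 5: {1,2,4,5,6,9}  [accepting]
final: {1,2,4,5,6,9}; accept 1 in set

Answer: ACCEPT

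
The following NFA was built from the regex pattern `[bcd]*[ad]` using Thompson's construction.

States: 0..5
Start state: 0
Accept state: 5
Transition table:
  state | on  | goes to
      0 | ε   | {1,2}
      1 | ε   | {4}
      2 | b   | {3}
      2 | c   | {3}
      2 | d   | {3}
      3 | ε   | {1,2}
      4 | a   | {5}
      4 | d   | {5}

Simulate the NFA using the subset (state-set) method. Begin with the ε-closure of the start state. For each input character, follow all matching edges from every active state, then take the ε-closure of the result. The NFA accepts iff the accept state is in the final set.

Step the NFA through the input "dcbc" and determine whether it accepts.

S₀ = ε-closure({0}) = {0,1,2,4}
'd' @ 1: {1,2,3,4,5}  ✓accept
'c' @ 2: {1,2,3,4}
'b' @ 3: {1,2,3,4}
'c' @ 4: {1,2,3,4}
after full input: {1,2,3,4}  (accept=5 not in)

Answer: REJECT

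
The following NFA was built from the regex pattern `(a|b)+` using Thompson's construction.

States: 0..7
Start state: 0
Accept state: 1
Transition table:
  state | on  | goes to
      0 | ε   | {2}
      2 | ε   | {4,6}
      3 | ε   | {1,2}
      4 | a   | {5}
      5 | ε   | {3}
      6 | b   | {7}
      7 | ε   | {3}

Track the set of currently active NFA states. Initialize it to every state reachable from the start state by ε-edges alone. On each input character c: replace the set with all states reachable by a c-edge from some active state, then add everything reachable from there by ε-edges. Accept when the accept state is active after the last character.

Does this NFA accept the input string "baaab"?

Answer: ACCEPT

Steps:
start: ε-closure({0}) = {0,2,4,6}
'b' @ 1: {1,2,3,4,6,7}  [accepting]
'a' @ 2: {1,2,3,4,5,6}  [accepting]
'a' @ 3: {1,2,3,4,5,6}  [accepting]
'a' @ 4: {1,2,3,4,5,6}  [accepting]
'b' @ 5: {1,2,3,4,6,7}  [accepting]
end set {1,2,3,4,6,7} — state 1 in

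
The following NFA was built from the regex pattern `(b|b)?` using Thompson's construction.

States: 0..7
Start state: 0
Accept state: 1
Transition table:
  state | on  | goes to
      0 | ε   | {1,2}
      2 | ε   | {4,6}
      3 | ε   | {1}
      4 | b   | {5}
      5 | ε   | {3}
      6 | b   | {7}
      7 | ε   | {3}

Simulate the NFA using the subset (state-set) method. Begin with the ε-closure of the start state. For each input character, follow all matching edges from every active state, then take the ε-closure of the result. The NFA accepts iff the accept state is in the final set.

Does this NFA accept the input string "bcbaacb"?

Answer: REJECT

Steps:
initial (ε-close {0}): {0,1,2,4,6}
'b' @ 1: {1,3,5,7}  ✓accept
'c' @ 2: {}  — state set empty
rest 'baacb' ignored (set empty)
end set {} — state 1 not in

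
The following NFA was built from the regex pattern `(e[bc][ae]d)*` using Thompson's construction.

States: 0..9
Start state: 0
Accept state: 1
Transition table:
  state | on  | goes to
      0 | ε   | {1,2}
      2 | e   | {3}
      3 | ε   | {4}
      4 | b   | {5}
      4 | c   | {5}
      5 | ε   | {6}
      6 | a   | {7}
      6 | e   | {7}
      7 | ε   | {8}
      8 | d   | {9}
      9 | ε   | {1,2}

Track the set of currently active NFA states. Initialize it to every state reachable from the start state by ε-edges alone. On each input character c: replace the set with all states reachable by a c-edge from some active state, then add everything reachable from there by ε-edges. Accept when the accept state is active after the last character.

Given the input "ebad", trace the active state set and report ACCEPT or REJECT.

Answer: ACCEPT

Derivation:
initial (ε-close {0}): {0,1,2}
'e' @ 1: {3,4}
'b' @ 2: {5,6}
'a' @ 3: {7,8}
'd' @ 4: {1,2,9}  (accept∈set)
after full input: {1,2,9}  (accept=1 in)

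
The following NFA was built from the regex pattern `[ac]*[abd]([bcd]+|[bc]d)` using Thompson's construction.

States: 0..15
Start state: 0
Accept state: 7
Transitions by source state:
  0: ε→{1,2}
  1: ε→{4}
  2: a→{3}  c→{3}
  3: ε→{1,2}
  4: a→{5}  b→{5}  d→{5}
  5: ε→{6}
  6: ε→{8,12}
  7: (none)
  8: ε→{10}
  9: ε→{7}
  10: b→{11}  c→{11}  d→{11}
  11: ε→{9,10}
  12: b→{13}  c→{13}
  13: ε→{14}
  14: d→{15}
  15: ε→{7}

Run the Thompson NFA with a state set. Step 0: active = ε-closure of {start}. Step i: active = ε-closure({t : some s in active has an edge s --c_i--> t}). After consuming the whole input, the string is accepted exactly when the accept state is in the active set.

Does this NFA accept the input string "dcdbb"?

start: ε-closure({0}) = {0,1,2,4}
'd' @ 1: {5,6,8,10,12}
'c' @ 2: {7,9,10,11,13,14}  (accept∈set)
'd' @ 3: {7,9,10,11,15}  (accept∈set)
'b' @ 4: {7,9,10,11}  (accept∈set)
'b' @ 5: {7,9,10,11}  (accept∈set)
after full input: {7,9,10,11}  (accept=7 in)

Answer: ACCEPT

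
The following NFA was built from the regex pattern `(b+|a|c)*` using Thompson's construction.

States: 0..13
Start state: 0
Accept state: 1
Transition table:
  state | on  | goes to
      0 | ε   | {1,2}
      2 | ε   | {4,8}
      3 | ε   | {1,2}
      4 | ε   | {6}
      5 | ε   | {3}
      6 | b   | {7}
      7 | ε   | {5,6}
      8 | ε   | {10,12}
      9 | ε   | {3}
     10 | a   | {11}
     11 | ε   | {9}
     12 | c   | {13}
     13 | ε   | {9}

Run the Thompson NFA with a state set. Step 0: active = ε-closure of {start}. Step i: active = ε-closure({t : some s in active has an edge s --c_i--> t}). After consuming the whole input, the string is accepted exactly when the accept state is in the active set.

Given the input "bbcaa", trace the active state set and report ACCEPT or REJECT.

Answer: ACCEPT

Derivation:
S₀ = ε-closure({0}) = {0,1,2,4,6,8,10,12}
'b' @ 1: {1,2,3,4,5,6,7,8,10,12}  [accepting]
'b' @ 2: {1,2,3,4,5,6,7,8,10,12}  [accepting]
'c' @ 3: {1,2,3,4,6,8,9,10,12,13}  [accepting]
'a' @ 4: {1,2,3,4,6,8,9,10,11,12}  [accepting]
'a' @ 5: {1,2,3,4,6,8,9,10,11,12}  [accepting]
after full input: {1,2,3,4,6,8,9,10,11,12}  (accept=1 in)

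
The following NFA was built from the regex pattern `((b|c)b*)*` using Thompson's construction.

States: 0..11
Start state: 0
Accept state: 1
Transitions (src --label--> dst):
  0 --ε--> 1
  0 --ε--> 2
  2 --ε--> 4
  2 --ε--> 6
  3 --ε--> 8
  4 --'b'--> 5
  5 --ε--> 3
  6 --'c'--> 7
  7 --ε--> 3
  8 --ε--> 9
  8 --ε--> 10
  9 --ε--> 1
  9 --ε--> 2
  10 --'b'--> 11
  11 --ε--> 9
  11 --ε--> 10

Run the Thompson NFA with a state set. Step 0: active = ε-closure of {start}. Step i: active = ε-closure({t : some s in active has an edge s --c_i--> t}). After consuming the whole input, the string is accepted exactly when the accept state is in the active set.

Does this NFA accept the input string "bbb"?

Answer: ACCEPT

Derivation:
initial (ε-close {0}): {0,1,2,4,6}
'b' @ 1: {1,2,3,4,5,6,8,9,10}  [accepting]
'b' @ 2: {1,2,3,4,5,6,8,9,10,11}  [accepting]
'b' @ 3: {1,2,3,4,5,6,8,9,10,11}  [accepting]
end set {1,2,3,4,5,6,8,9,10,11} — state 1 in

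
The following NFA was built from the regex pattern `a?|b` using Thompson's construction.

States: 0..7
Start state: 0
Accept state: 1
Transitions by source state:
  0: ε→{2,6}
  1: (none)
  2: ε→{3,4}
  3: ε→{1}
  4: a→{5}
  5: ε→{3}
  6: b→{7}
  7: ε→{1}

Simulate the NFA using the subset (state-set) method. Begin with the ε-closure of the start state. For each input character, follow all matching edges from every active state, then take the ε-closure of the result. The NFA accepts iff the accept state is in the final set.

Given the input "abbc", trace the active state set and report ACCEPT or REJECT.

initial (ε-close {0}): {0,1,2,3,4,6}
'a' @ 1: {1,3,5}  (accept∈set)
'b' @ 2: {}  — state set empty
rest 'bc' ignored (set empty)
end set {} — state 1 not in

Answer: REJECT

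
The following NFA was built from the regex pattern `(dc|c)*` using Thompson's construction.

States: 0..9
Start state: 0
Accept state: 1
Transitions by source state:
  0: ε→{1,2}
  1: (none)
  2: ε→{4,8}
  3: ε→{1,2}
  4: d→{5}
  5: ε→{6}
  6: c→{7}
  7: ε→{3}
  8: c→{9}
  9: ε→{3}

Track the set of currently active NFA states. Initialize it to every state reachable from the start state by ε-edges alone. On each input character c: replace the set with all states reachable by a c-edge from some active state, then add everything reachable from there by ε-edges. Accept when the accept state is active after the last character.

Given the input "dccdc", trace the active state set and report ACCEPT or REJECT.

initial (ε-close {0}): {0,1,2,4,8}
'd' @ 1: {5,6}
'c' @ 2: {1,2,3,4,7,8}  ✓accept
'c' @ 3: {1,2,3,4,8,9}  ✓accept
'd' @ 4: {5,6}
'c' @ 5: {1,2,3,4,7,8}  ✓accept
after full input: {1,2,3,4,7,8}  (accept=1 in)

Answer: ACCEPT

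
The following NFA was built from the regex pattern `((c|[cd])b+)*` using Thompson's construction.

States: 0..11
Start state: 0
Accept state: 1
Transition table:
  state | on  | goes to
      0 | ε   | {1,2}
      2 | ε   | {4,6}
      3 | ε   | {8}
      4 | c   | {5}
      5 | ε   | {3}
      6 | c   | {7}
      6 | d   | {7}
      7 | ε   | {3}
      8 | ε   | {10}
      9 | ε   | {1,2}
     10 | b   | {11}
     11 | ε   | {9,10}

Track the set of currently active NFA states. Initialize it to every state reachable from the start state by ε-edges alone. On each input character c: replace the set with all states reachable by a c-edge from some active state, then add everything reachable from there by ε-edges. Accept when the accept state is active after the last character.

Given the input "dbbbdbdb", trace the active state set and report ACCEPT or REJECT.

initial (ε-close {0}): {0,1,2,4,6}
'd' @ 1: {3,7,8,10}
'b' @ 2: {1,2,4,6,9,10,11}  (accept∈set)
'b' @ 3: {1,2,4,6,9,10,11}  (accept∈set)
'b' @ 4: {1,2,4,6,9,10,11}  (accept∈set)
'd' @ 5: {3,7,8,10}
'b' @ 6: {1,2,4,6,9,10,11}  (accept∈set)
'd' @ 7: {3,7,8,10}
'b' @ 8: {1,2,4,6,9,10,11}  (accept∈set)
after full input: {1,2,4,6,9,10,11}  (accept=1 in)

Answer: ACCEPT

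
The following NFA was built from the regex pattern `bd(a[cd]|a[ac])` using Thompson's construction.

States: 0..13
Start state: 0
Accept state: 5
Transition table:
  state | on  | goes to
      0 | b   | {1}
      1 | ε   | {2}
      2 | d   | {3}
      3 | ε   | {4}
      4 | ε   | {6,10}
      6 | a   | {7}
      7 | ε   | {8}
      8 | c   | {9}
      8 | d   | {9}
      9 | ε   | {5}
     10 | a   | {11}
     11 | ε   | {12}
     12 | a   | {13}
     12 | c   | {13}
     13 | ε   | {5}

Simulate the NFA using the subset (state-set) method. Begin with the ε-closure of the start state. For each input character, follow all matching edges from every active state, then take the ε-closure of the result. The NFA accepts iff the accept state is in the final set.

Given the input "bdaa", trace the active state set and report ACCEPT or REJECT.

S₀ = ε-closure({0}) = {0}
'b' @ 1: {1,2}
'd' @ 2: {3,4,6,10}
'a' @ 3: {7,8,11,12}
'a' @ 4: {5,13}  [accepting]
end set {5,13} — state 5 in

Answer: ACCEPT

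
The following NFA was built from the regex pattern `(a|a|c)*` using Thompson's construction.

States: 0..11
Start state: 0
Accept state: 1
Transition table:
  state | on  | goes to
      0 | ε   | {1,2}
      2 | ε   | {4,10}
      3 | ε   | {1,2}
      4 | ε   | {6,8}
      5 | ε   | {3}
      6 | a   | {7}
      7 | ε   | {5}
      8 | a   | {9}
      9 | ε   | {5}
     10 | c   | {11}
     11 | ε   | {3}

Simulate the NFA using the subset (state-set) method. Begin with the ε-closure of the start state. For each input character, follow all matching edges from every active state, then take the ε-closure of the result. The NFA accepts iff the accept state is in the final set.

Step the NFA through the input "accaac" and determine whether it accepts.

Answer: ACCEPT

Steps:
start: ε-closure({0}) = {0,1,2,4,6,8,10}
'a' @ 1: {1,2,3,4,5,6,7,8,9,10}  (accept∈set)
'c' @ 2: {1,2,3,4,6,8,10,11}  (accept∈set)
'c' @ 3: {1,2,3,4,6,8,10,11}  (accept∈set)
'a' @ 4: {1,2,3,4,5,6,7,8,9,10}  (accept∈set)
'a' @ 5: {1,2,3,4,5,6,7,8,9,10}  (accept∈set)
'c' @ 6: {1,2,3,4,6,8,10,11}  (accept∈set)
after full input: {1,2,3,4,6,8,10,11}  (accept=1 in)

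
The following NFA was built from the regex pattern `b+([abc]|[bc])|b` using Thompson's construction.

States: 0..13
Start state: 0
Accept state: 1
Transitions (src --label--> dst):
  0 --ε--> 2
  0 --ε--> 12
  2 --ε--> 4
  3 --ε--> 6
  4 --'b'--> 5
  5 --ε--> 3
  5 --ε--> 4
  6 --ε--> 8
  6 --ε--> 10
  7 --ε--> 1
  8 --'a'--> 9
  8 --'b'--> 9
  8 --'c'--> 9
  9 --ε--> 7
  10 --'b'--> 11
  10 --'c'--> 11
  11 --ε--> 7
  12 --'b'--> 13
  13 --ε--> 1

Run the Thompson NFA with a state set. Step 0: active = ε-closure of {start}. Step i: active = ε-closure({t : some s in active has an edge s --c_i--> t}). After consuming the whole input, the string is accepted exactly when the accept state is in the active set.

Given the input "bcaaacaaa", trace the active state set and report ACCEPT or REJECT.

Answer: REJECT

Steps:
start: ε-closure({0}) = {0,2,4,12}
'b' @ 1: {1,3,4,5,6,8,10,13}  [accepting]
'c' @ 2: {1,7,9,11}  [accepting]
'a' @ 3: {}  — state set empty
rest 'aacaaa' ignored (set empty)
final: {}; accept 1 not in set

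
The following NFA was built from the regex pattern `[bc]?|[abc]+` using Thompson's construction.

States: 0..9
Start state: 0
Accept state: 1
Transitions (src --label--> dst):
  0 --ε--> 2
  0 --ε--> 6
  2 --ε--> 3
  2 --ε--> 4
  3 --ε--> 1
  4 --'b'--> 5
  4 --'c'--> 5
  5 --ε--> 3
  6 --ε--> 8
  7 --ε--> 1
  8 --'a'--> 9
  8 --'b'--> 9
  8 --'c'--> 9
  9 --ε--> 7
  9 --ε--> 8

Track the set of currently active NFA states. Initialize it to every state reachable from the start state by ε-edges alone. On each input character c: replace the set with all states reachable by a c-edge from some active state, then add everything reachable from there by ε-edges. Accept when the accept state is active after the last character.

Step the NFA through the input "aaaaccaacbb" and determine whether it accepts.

Answer: ACCEPT

Derivation:
start: ε-closure({0}) = {0,1,2,3,4,6,8}
'a' @ 1: {1,7,8,9}  (accept∈set)
'a' @ 2: {1,7,8,9}  (accept∈set)
'a' @ 3: {1,7,8,9}  (accept∈set)
'a' @ 4: {1,7,8,9}  (accept∈set)
'c' @ 5: {1,7,8,9}  (accept∈set)
'c' @ 6: {1,7,8,9}  (accept∈set)
'a' @ 7: {1,7,8,9}  (accept∈set)
'a' @ 8: {1,7,8,9}  (accept∈set)
'c' @ 9: {1,7,8,9}  (accept∈set)
'b' @ 10: {1,7,8,9}  (accept∈set)
'b' @ 11: {1,7,8,9}  (accept∈set)
end set {1,7,8,9} — state 1 in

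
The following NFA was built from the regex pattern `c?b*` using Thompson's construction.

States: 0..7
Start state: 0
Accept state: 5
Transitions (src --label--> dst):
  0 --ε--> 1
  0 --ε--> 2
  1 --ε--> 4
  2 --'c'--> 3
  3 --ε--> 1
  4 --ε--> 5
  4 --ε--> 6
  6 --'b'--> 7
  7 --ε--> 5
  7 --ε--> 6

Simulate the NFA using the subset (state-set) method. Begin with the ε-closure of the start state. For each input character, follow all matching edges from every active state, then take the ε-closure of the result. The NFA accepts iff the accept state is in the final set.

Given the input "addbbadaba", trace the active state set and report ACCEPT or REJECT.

S₀ = ε-closure({0}) = {0,1,2,4,5,6}
'a' @ 1: {}  — no active states
rest 'ddbbadaba' ignored (set empty)
after full input: {}  (accept=5 not in)

Answer: REJECT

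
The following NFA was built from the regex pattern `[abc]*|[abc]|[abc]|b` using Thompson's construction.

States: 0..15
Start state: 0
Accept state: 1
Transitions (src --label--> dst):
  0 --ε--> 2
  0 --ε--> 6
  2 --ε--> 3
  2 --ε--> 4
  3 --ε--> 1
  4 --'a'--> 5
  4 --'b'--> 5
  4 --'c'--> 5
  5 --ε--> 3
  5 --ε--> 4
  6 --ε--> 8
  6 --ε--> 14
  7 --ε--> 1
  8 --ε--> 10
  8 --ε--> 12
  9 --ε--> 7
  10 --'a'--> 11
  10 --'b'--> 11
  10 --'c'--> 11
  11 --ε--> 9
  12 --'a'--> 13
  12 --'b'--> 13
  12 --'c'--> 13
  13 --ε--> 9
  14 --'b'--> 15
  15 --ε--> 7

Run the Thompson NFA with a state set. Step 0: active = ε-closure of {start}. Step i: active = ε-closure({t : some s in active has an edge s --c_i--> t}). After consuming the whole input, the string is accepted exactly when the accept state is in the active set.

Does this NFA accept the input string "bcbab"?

S₀ = ε-closure({0}) = {0,1,2,3,4,6,8,10,12,14}
'b' @ 1: {1,3,4,5,7,9,11,13,15}  ✓accept
'c' @ 2: {1,3,4,5}  ✓accept
'b' @ 3: {1,3,4,5}  ✓accept
'a' @ 4: {1,3,4,5}  ✓accept
'b' @ 5: {1,3,4,5}  ✓accept
final: {1,3,4,5}; accept 1 in set

Answer: ACCEPT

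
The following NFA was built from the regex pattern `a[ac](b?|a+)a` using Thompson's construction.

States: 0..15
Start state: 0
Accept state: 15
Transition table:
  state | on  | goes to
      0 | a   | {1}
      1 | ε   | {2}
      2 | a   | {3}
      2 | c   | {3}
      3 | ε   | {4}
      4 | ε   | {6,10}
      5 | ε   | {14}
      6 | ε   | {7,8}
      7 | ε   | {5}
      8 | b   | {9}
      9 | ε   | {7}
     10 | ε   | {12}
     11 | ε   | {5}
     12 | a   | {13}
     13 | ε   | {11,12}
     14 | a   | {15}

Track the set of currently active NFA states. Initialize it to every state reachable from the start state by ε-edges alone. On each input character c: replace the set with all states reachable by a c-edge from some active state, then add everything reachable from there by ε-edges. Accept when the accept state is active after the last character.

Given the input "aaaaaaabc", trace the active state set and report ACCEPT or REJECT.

Answer: REJECT

Steps:
initial (ε-close {0}): {0}
'a' @ 1: {1,2}
'a' @ 2: {3,4,5,6,7,8,10,12,14}
'a' @ 3: {5,11,12,13,14,15}  ✓accept
'a' @ 4: {5,11,12,13,14,15}  ✓accept
'a' @ 5: {5,11,12,13,14,15}  ✓accept
'a' @ 6: {5,11,12,13,14,15}  ✓accept
'a' @ 7: {5,11,12,13,14,15}  ✓accept
'b' @ 8: {}  — dead — no transitions
rest 'c' ignored (set empty)
end set {} — state 15 not in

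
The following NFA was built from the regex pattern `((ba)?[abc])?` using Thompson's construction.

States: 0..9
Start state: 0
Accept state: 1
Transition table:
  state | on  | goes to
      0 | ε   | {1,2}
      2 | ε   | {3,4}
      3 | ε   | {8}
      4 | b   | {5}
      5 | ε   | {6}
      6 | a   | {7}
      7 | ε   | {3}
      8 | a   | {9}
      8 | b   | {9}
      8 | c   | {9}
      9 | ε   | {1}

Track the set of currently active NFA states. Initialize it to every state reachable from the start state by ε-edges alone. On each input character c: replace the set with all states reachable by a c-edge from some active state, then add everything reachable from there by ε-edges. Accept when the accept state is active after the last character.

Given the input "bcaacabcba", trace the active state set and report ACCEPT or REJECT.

Answer: REJECT

Steps:
initial (ε-close {0}): {0,1,2,3,4,8}
'b' @ 1: {1,5,6,9}  ✓accept
'c' @ 2: {}  — state set empty
rest 'aacabcba' ignored (set empty)
after full input: {}  (accept=1 not in)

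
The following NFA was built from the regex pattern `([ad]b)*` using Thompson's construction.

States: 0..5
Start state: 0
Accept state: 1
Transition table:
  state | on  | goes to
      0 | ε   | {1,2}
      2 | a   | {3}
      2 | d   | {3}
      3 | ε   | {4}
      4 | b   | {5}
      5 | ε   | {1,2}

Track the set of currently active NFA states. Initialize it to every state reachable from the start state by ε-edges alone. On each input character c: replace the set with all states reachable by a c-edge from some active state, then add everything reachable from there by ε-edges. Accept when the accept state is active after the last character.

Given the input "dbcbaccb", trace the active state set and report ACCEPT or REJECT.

Answer: REJECT

Steps:
start: ε-closure({0}) = {0,1,2}
'd' @ 1: {3,4}
'b' @ 2: {1,2,5}  [accepting]
'c' @ 3: {}  — no active states
rest 'baccb' ignored (set empty)
after full input: {}  (accept=1 not in)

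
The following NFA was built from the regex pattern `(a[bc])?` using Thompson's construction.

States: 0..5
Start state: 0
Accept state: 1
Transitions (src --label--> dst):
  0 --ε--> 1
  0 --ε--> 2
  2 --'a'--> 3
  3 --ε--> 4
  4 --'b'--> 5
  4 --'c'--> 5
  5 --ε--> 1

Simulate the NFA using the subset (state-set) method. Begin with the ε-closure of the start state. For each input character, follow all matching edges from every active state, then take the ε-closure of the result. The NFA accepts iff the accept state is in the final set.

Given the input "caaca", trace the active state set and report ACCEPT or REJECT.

S₀ = ε-closure({0}) = {0,1,2}
'c' @ 1: {}  — state set empty
rest 'aaca' ignored (set empty)
end set {} — state 1 not in

Answer: REJECT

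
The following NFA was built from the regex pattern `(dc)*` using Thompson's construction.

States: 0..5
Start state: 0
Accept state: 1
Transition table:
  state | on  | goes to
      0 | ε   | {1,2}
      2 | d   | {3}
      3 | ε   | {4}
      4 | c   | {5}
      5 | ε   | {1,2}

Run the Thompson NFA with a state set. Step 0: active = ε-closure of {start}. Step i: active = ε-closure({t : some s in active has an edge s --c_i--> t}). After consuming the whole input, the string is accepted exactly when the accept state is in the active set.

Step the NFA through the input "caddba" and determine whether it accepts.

start: ε-closure({0}) = {0,1,2}
'c' @ 1: {}  — no active states
rest 'addba' ignored (set empty)
final: {}; accept 1 not in set

Answer: REJECT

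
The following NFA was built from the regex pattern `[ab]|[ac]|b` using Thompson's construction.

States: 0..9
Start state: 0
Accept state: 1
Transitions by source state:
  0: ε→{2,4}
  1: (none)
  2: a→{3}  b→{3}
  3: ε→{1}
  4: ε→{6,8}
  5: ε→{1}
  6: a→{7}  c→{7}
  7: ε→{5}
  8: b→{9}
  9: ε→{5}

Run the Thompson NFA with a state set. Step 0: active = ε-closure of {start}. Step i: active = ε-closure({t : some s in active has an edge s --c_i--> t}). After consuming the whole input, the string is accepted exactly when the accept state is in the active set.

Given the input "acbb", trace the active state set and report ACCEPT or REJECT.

Answer: REJECT

Derivation:
S₀ = ε-closure({0}) = {0,2,4,6,8}
'a' @ 1: {1,3,5,7}  ✓accept
'c' @ 2: {}  — no active states
rest 'bb' ignored (set empty)
end set {} — state 1 not in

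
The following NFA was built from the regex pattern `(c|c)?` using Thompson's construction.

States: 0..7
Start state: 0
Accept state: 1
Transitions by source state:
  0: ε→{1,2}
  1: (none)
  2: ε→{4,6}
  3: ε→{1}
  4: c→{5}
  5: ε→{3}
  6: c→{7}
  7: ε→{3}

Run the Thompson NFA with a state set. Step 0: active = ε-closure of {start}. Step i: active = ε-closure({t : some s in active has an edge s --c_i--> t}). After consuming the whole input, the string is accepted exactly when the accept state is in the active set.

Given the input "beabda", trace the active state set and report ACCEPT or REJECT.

Answer: REJECT

Trace:
S₀ = ε-closure({0}) = {0,1,2,4,6}
'b' @ 1: {}  — state set empty
rest 'eabda' ignored (set empty)
end set {} — state 1 not in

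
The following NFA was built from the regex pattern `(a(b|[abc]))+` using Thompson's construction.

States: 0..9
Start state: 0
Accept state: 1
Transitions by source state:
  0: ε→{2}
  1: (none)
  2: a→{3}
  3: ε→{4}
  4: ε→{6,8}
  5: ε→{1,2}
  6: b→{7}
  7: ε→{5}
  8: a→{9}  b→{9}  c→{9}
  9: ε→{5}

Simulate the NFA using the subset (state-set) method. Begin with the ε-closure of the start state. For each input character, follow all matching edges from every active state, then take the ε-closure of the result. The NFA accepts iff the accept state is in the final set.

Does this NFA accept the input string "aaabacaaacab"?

Answer: ACCEPT

Trace:
start: ε-closure({0}) = {0,2}
'a' @ 1: {3,4,6,8}
'a' @ 2: {1,2,5,9}  (accept∈set)
'a' @ 3: {3,4,6,8}
'b' @ 4: {1,2,5,7,9}  (accept∈set)
'a' @ 5: {3,4,6,8}
'c' @ 6: {1,2,5,9}  (accept∈set)
'a' @ 7: {3,4,6,8}
'a' @ 8: {1,2,5,9}  (accept∈set)
'a' @ 9: {3,4,6,8}
'c' @ 10: {1,2,5,9}  (accept∈set)
'a' @ 11: {3,4,6,8}
'b' @ 12: {1,2,5,7,9}  (accept∈set)
end set {1,2,5,7,9} — state 1 in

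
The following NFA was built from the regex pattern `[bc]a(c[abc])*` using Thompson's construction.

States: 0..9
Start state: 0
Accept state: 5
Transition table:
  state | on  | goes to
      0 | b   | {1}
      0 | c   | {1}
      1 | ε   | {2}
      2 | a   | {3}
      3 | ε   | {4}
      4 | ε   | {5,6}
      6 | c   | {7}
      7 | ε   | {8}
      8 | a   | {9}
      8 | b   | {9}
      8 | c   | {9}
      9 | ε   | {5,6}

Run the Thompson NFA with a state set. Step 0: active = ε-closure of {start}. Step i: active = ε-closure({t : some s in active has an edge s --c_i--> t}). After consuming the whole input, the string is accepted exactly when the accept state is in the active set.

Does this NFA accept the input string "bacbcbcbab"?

S₀ = ε-closure({0}) = {0}
'b' @ 1: {1,2}
'a' @ 2: {3,4,5,6}  ✓accept
'c' @ 3: {7,8}
'b' @ 4: {5,6,9}  ✓accept
'c' @ 5: {7,8}
'b' @ 6: {5,6,9}  ✓accept
'c' @ 7: {7,8}
'b' @ 8: {5,6,9}  ✓accept
'a' @ 9: {}  — dead — no transitions
rest 'b' ignored (set empty)
end set {} — state 5 not in

Answer: REJECT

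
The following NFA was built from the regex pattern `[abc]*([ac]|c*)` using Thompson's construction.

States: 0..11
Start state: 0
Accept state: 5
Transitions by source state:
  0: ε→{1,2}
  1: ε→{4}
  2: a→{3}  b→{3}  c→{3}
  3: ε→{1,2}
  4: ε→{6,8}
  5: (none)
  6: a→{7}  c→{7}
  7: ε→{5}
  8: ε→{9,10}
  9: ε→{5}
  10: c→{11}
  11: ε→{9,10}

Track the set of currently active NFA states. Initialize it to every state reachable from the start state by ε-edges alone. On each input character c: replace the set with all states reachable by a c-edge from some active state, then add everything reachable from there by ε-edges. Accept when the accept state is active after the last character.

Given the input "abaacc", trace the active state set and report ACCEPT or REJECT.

S₀ = ε-closure({0}) = {0,1,2,4,5,6,8,9,10}
'a' @ 1: {1,2,3,4,5,6,7,8,9,10}  ✓accept
'b' @ 2: {1,2,3,4,5,6,8,9,10}  ✓accept
'a' @ 3: {1,2,3,4,5,6,7,8,9,10}  ✓accept
'a' @ 4: {1,2,3,4,5,6,7,8,9,10}  ✓accept
'c' @ 5: {1,2,3,4,5,6,7,8,9,10,11}  ✓accept
'c' @ 6: {1,2,3,4,5,6,7,8,9,10,11}  ✓accept
final: {1,2,3,4,5,6,7,8,9,10,11}; accept 5 in set

Answer: ACCEPT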